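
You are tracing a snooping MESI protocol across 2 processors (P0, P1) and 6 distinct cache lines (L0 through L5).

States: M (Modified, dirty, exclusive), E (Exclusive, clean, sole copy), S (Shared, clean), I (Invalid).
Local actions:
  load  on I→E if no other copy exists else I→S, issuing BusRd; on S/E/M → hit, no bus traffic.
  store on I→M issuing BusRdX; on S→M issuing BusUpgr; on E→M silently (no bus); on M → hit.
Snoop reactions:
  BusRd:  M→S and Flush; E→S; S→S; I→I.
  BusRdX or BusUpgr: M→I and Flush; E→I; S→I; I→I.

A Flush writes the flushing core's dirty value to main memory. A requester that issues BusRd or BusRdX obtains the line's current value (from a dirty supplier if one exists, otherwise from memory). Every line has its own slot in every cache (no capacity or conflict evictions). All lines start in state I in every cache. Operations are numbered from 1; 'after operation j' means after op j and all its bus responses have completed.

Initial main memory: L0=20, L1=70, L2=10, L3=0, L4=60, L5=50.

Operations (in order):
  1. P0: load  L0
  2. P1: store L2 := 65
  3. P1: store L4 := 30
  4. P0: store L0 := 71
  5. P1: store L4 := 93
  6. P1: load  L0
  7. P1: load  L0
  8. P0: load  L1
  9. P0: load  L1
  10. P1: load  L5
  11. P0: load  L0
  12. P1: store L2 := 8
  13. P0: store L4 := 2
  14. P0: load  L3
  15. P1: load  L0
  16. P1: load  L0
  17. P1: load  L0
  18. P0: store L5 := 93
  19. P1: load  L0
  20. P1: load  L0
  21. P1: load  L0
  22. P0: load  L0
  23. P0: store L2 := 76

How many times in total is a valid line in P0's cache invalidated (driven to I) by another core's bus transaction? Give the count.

[1] P0: load  L0 | P0:E(20), P1:I | bus: BusRd
[2] P1: store L2 := 65 | P0:I, P1:M(65) | bus: BusRdX
[3] P1: store L4 := 30 | P0:I, P1:M(30) | bus: BusRdX
[4] P0: store L0 := 71 | P0:M(71), P1:I | bus: none
[5] P1: store L4 := 93 | P0:I, P1:M(93) | bus: none
[6] P1: load  L0 | P0:S(71), P1:S(71) | bus: BusRd,Flush
[7] P1: load  L0 | P0:S(71), P1:S(71) | bus: none
[8] P0: load  L1 | P0:E(70), P1:I | bus: BusRd
[9] P0: load  L1 | P0:E(70), P1:I | bus: none
[10] P1: load  L5 | P0:I, P1:E(50) | bus: BusRd
[11] P0: load  L0 | P0:S(71), P1:S(71) | bus: none
[12] P1: store L2 := 8 | P0:I, P1:M(8) | bus: none
[13] P0: store L4 := 2 | P0:M(2), P1:I | bus: BusRdX,Flush
[14] P0: load  L3 | P0:E(0), P1:I | bus: BusRd
[15] P1: load  L0 | P0:S(71), P1:S(71) | bus: none
[16] P1: load  L0 | P0:S(71), P1:S(71) | bus: none
[17] P1: load  L0 | P0:S(71), P1:S(71) | bus: none
[18] P0: store L5 := 93 | P0:M(93), P1:I | bus: BusRdX
[19] P1: load  L0 | P0:S(71), P1:S(71) | bus: none
[20] P1: load  L0 | P0:S(71), P1:S(71) | bus: none
[21] P1: load  L0 | P0:S(71), P1:S(71) | bus: none
[22] P0: load  L0 | P0:S(71), P1:S(71) | bus: none
[23] P0: store L2 := 76 | P0:M(76), P1:I | bus: BusRdX,Flush

invalidations = 0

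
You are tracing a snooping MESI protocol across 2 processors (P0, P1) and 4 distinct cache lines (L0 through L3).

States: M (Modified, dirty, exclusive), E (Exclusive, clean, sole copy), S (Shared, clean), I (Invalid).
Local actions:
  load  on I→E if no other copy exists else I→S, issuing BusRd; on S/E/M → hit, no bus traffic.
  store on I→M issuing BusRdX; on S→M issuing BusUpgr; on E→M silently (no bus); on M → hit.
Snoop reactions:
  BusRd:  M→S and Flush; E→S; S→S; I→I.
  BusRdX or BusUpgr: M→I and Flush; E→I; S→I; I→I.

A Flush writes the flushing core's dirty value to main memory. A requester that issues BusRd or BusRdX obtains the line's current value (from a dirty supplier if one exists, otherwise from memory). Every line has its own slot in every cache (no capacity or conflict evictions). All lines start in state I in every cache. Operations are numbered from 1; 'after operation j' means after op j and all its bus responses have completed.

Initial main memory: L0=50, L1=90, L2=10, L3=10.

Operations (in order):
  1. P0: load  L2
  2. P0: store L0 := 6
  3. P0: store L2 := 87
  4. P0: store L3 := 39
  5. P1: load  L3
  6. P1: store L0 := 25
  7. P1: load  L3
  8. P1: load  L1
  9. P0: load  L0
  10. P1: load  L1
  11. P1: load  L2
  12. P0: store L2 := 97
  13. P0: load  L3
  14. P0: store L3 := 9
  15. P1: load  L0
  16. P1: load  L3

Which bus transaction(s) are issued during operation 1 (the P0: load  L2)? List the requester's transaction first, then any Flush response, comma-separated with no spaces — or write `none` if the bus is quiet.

step 1: P0: load  L2  ⟶  EI  (L2)  txn=BusRd  M[L2]=10
step 2: P0: store L0 := 6  ⟶  MI  (L0)  txn=BusRdX  M[L0]=50
step 3: P0: store L2 := 87  ⟶  MI  (L2)  txn=∅  M[L2]=10
step 4: P0: store L3 := 39  ⟶  MI  (L3)  txn=BusRdX  M[L3]=10
step 5: P1: load  L3  ⟶  SS  (L3)  txn=BusRd+Flush  M[L3]=39
step 6: P1: store L0 := 25  ⟶  IM  (L0)  txn=BusRdX+Flush  M[L0]=6
step 7: P1: load  L3  ⟶  SS  (L3)  txn=∅  M[L3]=39
step 8: P1: load  L1  ⟶  IE  (L1)  txn=BusRd  M[L1]=90
step 9: P0: load  L0  ⟶  SS  (L0)  txn=BusRd+Flush  M[L0]=25
step 10: P1: load  L1  ⟶  IE  (L1)  txn=∅  M[L1]=90
step 11: P1: load  L2  ⟶  SS  (L2)  txn=BusRd+Flush  M[L2]=87
step 12: P0: store L2 := 97  ⟶  MI  (L2)  txn=BusUpgr  M[L2]=87
step 13: P0: load  L3  ⟶  SS  (L3)  txn=∅  M[L3]=39
step 14: P0: store L3 := 9  ⟶  MI  (L3)  txn=BusUpgr  M[L3]=39
step 15: P1: load  L0  ⟶  SS  (L0)  txn=∅  M[L0]=25
step 16: P1: load  L3  ⟶  SS  (L3)  txn=BusRd+Flush  M[L3]=9

bus = BusRd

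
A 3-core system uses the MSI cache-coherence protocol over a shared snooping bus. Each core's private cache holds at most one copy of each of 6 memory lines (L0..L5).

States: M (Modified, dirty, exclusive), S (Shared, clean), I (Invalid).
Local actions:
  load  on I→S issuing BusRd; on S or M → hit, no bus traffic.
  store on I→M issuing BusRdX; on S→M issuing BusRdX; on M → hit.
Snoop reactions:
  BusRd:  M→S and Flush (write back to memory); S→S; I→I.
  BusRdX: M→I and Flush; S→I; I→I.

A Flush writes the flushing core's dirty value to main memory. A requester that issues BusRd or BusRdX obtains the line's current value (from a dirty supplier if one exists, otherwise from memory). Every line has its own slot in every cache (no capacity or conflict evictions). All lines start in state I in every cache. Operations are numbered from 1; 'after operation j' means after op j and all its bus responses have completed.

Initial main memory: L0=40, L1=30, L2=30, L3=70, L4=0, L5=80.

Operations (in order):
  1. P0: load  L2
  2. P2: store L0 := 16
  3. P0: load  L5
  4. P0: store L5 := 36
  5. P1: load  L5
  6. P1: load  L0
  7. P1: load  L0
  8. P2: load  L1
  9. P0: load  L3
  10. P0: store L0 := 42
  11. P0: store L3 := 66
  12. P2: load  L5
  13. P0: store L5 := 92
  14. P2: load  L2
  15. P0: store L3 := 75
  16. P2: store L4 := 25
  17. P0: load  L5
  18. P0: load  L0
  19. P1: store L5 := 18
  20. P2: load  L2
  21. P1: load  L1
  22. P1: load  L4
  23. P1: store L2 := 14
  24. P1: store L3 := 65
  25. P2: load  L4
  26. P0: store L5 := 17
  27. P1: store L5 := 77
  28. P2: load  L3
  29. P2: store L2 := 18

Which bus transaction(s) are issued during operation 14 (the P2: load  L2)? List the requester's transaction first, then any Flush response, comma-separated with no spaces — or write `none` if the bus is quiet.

1. P0: load  L2  bus=[BusRd]  L2: P0=S P1=I P2=I  mem[L2]=30
2. P2: store L0 := 16  bus=[BusRdX]  L0: P0=I P1=I P2=M  mem[L0]=40
3. P0: load  L5  bus=[BusRd]  L5: P0=S P1=I P2=I  mem[L5]=80
4. P0: store L5 := 36  bus=[BusRdX]  L5: P0=M P1=I P2=I  mem[L5]=80
5. P1: load  L5  bus=[BusRd,Flush]  L5: P0=S P1=S P2=I  mem[L5]=36
6. P1: load  L0  bus=[BusRd,Flush]  L0: P0=I P1=S P2=S  mem[L0]=16
7. P1: load  L0  bus=[-]  L0: P0=I P1=S P2=S  mem[L0]=16
8. P2: load  L1  bus=[BusRd]  L1: P0=I P1=I P2=S  mem[L1]=30
9. P0: load  L3  bus=[BusRd]  L3: P0=S P1=I P2=I  mem[L3]=70
10. P0: store L0 := 42  bus=[BusRdX]  L0: P0=M P1=I P2=I  mem[L0]=16
11. P0: store L3 := 66  bus=[BusRdX]  L3: P0=M P1=I P2=I  mem[L3]=70
12. P2: load  L5  bus=[BusRd]  L5: P0=S P1=S P2=S  mem[L5]=36
13. P0: store L5 := 92  bus=[BusRdX]  L5: P0=M P1=I P2=I  mem[L5]=36
14. P2: load  L2  bus=[BusRd]  L2: P0=S P1=I P2=S  mem[L2]=30
15. P0: store L3 := 75  bus=[-]  L3: P0=M P1=I P2=I  mem[L3]=70
16. P2: store L4 := 25  bus=[BusRdX]  L4: P0=I P1=I P2=M  mem[L4]=0
17. P0: load  L5  bus=[-]  L5: P0=M P1=I P2=I  mem[L5]=36
18. P0: load  L0  bus=[-]  L0: P0=M P1=I P2=I  mem[L0]=16
19. P1: store L5 := 18  bus=[BusRdX,Flush]  L5: P0=I P1=M P2=I  mem[L5]=92
20. P2: load  L2  bus=[-]  L2: P0=S P1=I P2=S  mem[L2]=30
21. P1: load  L1  bus=[BusRd]  L1: P0=I P1=S P2=S  mem[L1]=30
22. P1: load  L4  bus=[BusRd,Flush]  L4: P0=I P1=S P2=S  mem[L4]=25
23. P1: store L2 := 14  bus=[BusRdX]  L2: P0=I P1=M P2=I  mem[L2]=30
24. P1: store L3 := 65  bus=[BusRdX,Flush]  L3: P0=I P1=M P2=I  mem[L3]=75
25. P2: load  L4  bus=[-]  L4: P0=I P1=S P2=S  mem[L4]=25
26. P0: store L5 := 17  bus=[BusRdX,Flush]  L5: P0=M P1=I P2=I  mem[L5]=18
27. P1: store L5 := 77  bus=[BusRdX,Flush]  L5: P0=I P1=M P2=I  mem[L5]=17
28. P2: load  L3  bus=[BusRd,Flush]  L3: P0=I P1=S P2=S  mem[L3]=65
29. P2: store L2 := 18  bus=[BusRdX,Flush]  L2: P0=I P1=I P2=M  mem[L2]=14

bus = BusRd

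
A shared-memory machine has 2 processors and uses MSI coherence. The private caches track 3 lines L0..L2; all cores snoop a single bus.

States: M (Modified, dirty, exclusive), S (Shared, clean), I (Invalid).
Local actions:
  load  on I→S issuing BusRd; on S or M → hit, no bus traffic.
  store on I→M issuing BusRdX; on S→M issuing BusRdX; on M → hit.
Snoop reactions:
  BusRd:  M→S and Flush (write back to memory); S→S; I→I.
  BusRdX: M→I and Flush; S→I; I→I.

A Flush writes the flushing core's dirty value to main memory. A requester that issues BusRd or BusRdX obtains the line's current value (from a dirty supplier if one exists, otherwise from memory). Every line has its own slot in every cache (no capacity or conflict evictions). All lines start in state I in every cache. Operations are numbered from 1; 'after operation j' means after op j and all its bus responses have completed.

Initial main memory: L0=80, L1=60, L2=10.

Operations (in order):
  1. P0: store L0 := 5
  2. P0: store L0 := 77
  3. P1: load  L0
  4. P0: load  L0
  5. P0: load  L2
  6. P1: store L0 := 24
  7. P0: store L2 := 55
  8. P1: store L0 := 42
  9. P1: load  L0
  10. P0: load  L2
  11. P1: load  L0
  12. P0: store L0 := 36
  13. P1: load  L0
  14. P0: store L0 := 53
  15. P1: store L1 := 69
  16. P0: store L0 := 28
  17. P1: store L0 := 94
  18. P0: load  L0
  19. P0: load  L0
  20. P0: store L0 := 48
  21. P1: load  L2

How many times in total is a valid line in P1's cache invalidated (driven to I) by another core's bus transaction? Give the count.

invalidations = 3

[1] P0: store L0 := 5 | P0:M(5), P1:I | bus: BusRdX
[2] P0: store L0 := 77 | P0:M(77), P1:I | bus: none
[3] P1: load  L0 | P0:S(77), P1:S(77) | bus: BusRd,Flush
[4] P0: load  L0 | P0:S(77), P1:S(77) | bus: none
[5] P0: load  L2 | P0:S(10), P1:I | bus: BusRd
[6] P1: store L0 := 24 | P0:I, P1:M(24) | bus: BusRdX
[7] P0: store L2 := 55 | P0:M(55), P1:I | bus: BusRdX
[8] P1: store L0 := 42 | P0:I, P1:M(42) | bus: none
[9] P1: load  L0 | P0:I, P1:M(42) | bus: none
[10] P0: load  L2 | P0:M(55), P1:I | bus: none
[11] P1: load  L0 | P0:I, P1:M(42) | bus: none
[12] P0: store L0 := 36 | P0:M(36), P1:I | bus: BusRdX,Flush
[13] P1: load  L0 | P0:S(36), P1:S(36) | bus: BusRd,Flush
[14] P0: store L0 := 53 | P0:M(53), P1:I | bus: BusRdX
[15] P1: store L1 := 69 | P0:I, P1:M(69) | bus: BusRdX
[16] P0: store L0 := 28 | P0:M(28), P1:I | bus: none
[17] P1: store L0 := 94 | P0:I, P1:M(94) | bus: BusRdX,Flush
[18] P0: load  L0 | P0:S(94), P1:S(94) | bus: BusRd,Flush
[19] P0: load  L0 | P0:S(94), P1:S(94) | bus: none
[20] P0: store L0 := 48 | P0:M(48), P1:I | bus: BusRdX
[21] P1: load  L2 | P0:S(55), P1:S(55) | bus: BusRd,Flush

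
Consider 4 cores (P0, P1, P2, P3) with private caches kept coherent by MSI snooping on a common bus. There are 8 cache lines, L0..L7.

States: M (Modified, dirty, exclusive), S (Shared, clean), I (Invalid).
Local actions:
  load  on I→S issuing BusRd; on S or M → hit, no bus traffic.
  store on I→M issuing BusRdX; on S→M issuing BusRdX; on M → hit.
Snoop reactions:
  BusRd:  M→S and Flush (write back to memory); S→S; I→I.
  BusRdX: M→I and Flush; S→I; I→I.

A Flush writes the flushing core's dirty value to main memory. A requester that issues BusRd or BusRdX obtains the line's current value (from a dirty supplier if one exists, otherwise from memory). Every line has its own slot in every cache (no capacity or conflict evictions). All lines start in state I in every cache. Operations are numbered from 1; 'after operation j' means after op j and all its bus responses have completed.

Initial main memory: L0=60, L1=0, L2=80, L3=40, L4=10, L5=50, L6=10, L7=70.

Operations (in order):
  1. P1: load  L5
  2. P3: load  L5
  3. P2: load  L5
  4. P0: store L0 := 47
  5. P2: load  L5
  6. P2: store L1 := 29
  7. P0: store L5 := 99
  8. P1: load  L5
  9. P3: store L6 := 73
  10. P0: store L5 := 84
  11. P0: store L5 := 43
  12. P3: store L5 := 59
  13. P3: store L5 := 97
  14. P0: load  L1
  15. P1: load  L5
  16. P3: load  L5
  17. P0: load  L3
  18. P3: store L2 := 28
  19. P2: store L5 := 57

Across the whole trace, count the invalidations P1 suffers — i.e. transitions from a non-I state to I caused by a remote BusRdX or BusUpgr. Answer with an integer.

invalidations = 3

  op1 P1: load  L5 → I/S/I/I on L5; bus BusRd; mem=50
  op2 P3: load  L5 → I/S/I/S on L5; bus BusRd; mem=50
  op3 P2: load  L5 → I/S/S/S on L5; bus BusRd; mem=50
  op4 P0: store L0 := 47 → M/I/I/I on L0; bus BusRdX; mem=60
  op5 P2: load  L5 → I/S/S/S on L5; bus (none); mem=50
  op6 P2: store L1 := 29 → I/I/M/I on L1; bus BusRdX; mem=0
  op7 P0: store L5 := 99 → M/I/I/I on L5; bus BusRdX; mem=50
  op8 P1: load  L5 → S/S/I/I on L5; bus BusRd Flush; mem=99
  op9 P3: store L6 := 73 → I/I/I/M on L6; bus BusRdX; mem=10
  op10 P0: store L5 := 84 → M/I/I/I on L5; bus BusRdX; mem=99
  op11 P0: store L5 := 43 → M/I/I/I on L5; bus (none); mem=99
  op12 P3: store L5 := 59 → I/I/I/M on L5; bus BusRdX Flush; mem=43
  op13 P3: store L5 := 97 → I/I/I/M on L5; bus (none); mem=43
  op14 P0: load  L1 → S/I/S/I on L1; bus BusRd Flush; mem=29
  op15 P1: load  L5 → I/S/I/S on L5; bus BusRd Flush; mem=97
  op16 P3: load  L5 → I/S/I/S on L5; bus (none); mem=97
  op17 P0: load  L3 → S/I/I/I on L3; bus BusRd; mem=40
  op18 P3: store L2 := 28 → I/I/I/M on L2; bus BusRdX; mem=80
  op19 P2: store L5 := 57 → I/I/M/I on L5; bus BusRdX; mem=97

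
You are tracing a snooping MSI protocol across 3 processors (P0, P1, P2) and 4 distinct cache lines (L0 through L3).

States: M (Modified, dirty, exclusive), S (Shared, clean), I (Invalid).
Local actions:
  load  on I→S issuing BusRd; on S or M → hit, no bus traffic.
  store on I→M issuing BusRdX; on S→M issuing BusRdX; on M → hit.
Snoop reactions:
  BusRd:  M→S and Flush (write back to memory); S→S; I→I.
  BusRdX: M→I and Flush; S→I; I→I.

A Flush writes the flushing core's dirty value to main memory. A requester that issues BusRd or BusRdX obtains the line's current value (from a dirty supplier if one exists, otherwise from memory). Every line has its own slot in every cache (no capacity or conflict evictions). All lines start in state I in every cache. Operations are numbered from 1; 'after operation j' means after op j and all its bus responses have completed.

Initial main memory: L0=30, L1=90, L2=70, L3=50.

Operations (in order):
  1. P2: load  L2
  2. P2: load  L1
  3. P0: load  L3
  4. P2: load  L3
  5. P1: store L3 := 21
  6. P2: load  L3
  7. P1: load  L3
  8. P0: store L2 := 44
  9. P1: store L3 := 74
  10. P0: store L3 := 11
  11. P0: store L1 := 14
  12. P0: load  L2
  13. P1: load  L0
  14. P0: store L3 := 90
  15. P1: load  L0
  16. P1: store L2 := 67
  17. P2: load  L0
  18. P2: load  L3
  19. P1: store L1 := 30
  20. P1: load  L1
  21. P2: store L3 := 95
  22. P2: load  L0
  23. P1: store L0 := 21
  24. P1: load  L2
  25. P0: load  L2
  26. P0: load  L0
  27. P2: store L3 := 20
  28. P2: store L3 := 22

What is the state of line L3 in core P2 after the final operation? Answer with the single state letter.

step 1: P2: load  L2  ⟶  IIS  (L2)  txn=BusRd  M[L2]=70
step 2: P2: load  L1  ⟶  IIS  (L1)  txn=BusRd  M[L1]=90
step 3: P0: load  L3  ⟶  SII  (L3)  txn=BusRd  M[L3]=50
step 4: P2: load  L3  ⟶  SIS  (L3)  txn=BusRd  M[L3]=50
step 5: P1: store L3 := 21  ⟶  IMI  (L3)  txn=BusRdX  M[L3]=50
step 6: P2: load  L3  ⟶  ISS  (L3)  txn=BusRd+Flush  M[L3]=21
step 7: P1: load  L3  ⟶  ISS  (L3)  txn=∅  M[L3]=21
step 8: P0: store L2 := 44  ⟶  MII  (L2)  txn=BusRdX  M[L2]=70
step 9: P1: store L3 := 74  ⟶  IMI  (L3)  txn=BusRdX  M[L3]=21
step 10: P0: store L3 := 11  ⟶  MII  (L3)  txn=BusRdX+Flush  M[L3]=74
step 11: P0: store L1 := 14  ⟶  MII  (L1)  txn=BusRdX  M[L1]=90
step 12: P0: load  L2  ⟶  MII  (L2)  txn=∅  M[L2]=70
step 13: P1: load  L0  ⟶  ISI  (L0)  txn=BusRd  M[L0]=30
step 14: P0: store L3 := 90  ⟶  MII  (L3)  txn=∅  M[L3]=74
step 15: P1: load  L0  ⟶  ISI  (L0)  txn=∅  M[L0]=30
step 16: P1: store L2 := 67  ⟶  IMI  (L2)  txn=BusRdX+Flush  M[L2]=44
step 17: P2: load  L0  ⟶  ISS  (L0)  txn=BusRd  M[L0]=30
step 18: P2: load  L3  ⟶  SIS  (L3)  txn=BusRd+Flush  M[L3]=90
step 19: P1: store L1 := 30  ⟶  IMI  (L1)  txn=BusRdX+Flush  M[L1]=14
step 20: P1: load  L1  ⟶  IMI  (L1)  txn=∅  M[L1]=14
step 21: P2: store L3 := 95  ⟶  IIM  (L3)  txn=BusRdX  M[L3]=90
step 22: P2: load  L0  ⟶  ISS  (L0)  txn=∅  M[L0]=30
step 23: P1: store L0 := 21  ⟶  IMI  (L0)  txn=BusRdX  M[L0]=30
step 24: P1: load  L2  ⟶  IMI  (L2)  txn=∅  M[L2]=44
step 25: P0: load  L2  ⟶  SSI  (L2)  txn=BusRd+Flush  M[L2]=67
step 26: P0: load  L0  ⟶  SSI  (L0)  txn=BusRd+Flush  M[L0]=21
step 27: P2: store L3 := 20  ⟶  IIM  (L3)  txn=∅  M[L3]=90
step 28: P2: store L3 := 22  ⟶  IIM  (L3)  txn=∅  M[L3]=90

state = M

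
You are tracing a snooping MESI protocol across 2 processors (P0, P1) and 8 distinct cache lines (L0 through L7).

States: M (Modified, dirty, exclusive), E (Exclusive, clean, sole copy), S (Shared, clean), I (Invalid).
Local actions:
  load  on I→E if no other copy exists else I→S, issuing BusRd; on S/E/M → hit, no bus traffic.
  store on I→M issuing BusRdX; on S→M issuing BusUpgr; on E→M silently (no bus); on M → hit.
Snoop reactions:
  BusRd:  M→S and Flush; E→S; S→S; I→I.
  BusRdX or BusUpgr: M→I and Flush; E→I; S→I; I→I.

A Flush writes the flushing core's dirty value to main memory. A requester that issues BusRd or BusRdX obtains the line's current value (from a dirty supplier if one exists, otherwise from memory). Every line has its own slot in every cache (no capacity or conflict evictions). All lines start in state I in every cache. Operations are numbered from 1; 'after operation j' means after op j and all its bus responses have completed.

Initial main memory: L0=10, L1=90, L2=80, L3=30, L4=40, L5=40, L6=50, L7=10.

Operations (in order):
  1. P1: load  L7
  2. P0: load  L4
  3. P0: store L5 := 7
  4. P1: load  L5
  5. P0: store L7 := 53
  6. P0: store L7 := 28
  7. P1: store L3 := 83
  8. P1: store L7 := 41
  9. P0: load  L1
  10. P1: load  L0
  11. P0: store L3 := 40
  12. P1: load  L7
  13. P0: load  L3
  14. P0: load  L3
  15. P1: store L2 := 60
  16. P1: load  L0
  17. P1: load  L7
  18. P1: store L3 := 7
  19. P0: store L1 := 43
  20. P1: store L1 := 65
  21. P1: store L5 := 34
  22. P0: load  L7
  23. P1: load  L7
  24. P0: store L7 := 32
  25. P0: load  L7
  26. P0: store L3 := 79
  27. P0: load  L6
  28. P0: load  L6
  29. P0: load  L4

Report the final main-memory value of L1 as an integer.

1. P1: load  L7  bus=[BusRd]  L7: P0=I P1=E  mem[L7]=10
2. P0: load  L4  bus=[BusRd]  L4: P0=E P1=I  mem[L4]=40
3. P0: store L5 := 7  bus=[BusRdX]  L5: P0=M P1=I  mem[L5]=40
4. P1: load  L5  bus=[BusRd,Flush]  L5: P0=S P1=S  mem[L5]=7
5. P0: store L7 := 53  bus=[BusRdX]  L7: P0=M P1=I  mem[L7]=10
6. P0: store L7 := 28  bus=[-]  L7: P0=M P1=I  mem[L7]=10
7. P1: store L3 := 83  bus=[BusRdX]  L3: P0=I P1=M  mem[L3]=30
8. P1: store L7 := 41  bus=[BusRdX,Flush]  L7: P0=I P1=M  mem[L7]=28
9. P0: load  L1  bus=[BusRd]  L1: P0=E P1=I  mem[L1]=90
10. P1: load  L0  bus=[BusRd]  L0: P0=I P1=E  mem[L0]=10
11. P0: store L3 := 40  bus=[BusRdX,Flush]  L3: P0=M P1=I  mem[L3]=83
12. P1: load  L7  bus=[-]  L7: P0=I P1=M  mem[L7]=28
13. P0: load  L3  bus=[-]  L3: P0=M P1=I  mem[L3]=83
14. P0: load  L3  bus=[-]  L3: P0=M P1=I  mem[L3]=83
15. P1: store L2 := 60  bus=[BusRdX]  L2: P0=I P1=M  mem[L2]=80
16. P1: load  L0  bus=[-]  L0: P0=I P1=E  mem[L0]=10
17. P1: load  L7  bus=[-]  L7: P0=I P1=M  mem[L7]=28
18. P1: store L3 := 7  bus=[BusRdX,Flush]  L3: P0=I P1=M  mem[L3]=40
19. P0: store L1 := 43  bus=[-]  L1: P0=M P1=I  mem[L1]=90
20. P1: store L1 := 65  bus=[BusRdX,Flush]  L1: P0=I P1=M  mem[L1]=43
21. P1: store L5 := 34  bus=[BusUpgr]  L5: P0=I P1=M  mem[L5]=7
22. P0: load  L7  bus=[BusRd,Flush]  L7: P0=S P1=S  mem[L7]=41
23. P1: load  L7  bus=[-]  L7: P0=S P1=S  mem[L7]=41
24. P0: store L7 := 32  bus=[BusUpgr]  L7: P0=M P1=I  mem[L7]=41
25. P0: load  L7  bus=[-]  L7: P0=M P1=I  mem[L7]=41
26. P0: store L3 := 79  bus=[BusRdX,Flush]  L3: P0=M P1=I  mem[L3]=7
27. P0: load  L6  bus=[BusRd]  L6: P0=E P1=I  mem[L6]=50
28. P0: load  L6  bus=[-]  L6: P0=E P1=I  mem[L6]=50
29. P0: load  L4  bus=[-]  L4: P0=E P1=I  mem[L4]=40

memory[L1] = 43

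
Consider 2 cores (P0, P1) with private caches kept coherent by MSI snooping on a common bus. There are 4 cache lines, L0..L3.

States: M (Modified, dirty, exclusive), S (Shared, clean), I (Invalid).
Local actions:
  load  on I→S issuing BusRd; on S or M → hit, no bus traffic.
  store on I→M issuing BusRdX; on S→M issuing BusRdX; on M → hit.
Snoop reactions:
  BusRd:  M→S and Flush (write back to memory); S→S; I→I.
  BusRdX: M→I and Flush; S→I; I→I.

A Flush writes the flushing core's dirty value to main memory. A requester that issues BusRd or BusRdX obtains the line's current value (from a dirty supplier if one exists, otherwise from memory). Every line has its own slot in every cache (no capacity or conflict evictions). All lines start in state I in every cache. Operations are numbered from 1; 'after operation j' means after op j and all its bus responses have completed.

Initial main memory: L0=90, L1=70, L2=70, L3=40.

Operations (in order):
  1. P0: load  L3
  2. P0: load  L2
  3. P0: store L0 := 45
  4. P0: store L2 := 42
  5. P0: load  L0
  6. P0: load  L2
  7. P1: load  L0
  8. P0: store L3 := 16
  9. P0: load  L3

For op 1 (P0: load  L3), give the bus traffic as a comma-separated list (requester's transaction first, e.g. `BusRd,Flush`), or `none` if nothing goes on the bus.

[1] P0: load  L3 | P0:S(40), P1:I | bus: BusRd
[2] P0: load  L2 | P0:S(70), P1:I | bus: BusRd
[3] P0: store L0 := 45 | P0:M(45), P1:I | bus: BusRdX
[4] P0: store L2 := 42 | P0:M(42), P1:I | bus: BusRdX
[5] P0: load  L0 | P0:M(45), P1:I | bus: none
[6] P0: load  L2 | P0:M(42), P1:I | bus: none
[7] P1: load  L0 | P0:S(45), P1:S(45) | bus: BusRd,Flush
[8] P0: store L3 := 16 | P0:M(16), P1:I | bus: BusRdX
[9] P0: load  L3 | P0:M(16), P1:I | bus: none

bus = BusRd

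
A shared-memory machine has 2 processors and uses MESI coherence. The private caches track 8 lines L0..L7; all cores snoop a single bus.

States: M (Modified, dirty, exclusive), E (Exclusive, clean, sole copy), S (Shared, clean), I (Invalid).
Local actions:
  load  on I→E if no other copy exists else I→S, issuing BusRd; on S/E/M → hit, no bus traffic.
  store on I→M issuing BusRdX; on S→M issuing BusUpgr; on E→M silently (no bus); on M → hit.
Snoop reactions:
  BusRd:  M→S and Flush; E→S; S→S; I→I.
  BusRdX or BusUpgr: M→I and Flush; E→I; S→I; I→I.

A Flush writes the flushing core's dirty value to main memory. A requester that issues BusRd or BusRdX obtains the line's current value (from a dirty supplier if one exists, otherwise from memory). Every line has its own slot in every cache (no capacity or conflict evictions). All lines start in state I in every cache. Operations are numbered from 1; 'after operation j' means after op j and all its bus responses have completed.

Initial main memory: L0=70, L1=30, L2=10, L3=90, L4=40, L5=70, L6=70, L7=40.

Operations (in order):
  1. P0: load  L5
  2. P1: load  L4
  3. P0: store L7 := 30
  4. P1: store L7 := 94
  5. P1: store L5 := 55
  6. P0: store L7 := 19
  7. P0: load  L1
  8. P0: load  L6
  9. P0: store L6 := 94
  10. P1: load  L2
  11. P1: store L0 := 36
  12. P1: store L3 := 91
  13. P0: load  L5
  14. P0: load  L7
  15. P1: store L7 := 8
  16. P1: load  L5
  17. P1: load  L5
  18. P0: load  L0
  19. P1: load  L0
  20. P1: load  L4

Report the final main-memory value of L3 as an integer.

memory[L3] = 90

[1] P0: load  L5 | P0:E(70), P1:I | bus: BusRd
[2] P1: load  L4 | P0:I, P1:E(40) | bus: BusRd
[3] P0: store L7 := 30 | P0:M(30), P1:I | bus: BusRdX
[4] P1: store L7 := 94 | P0:I, P1:M(94) | bus: BusRdX,Flush
[5] P1: store L5 := 55 | P0:I, P1:M(55) | bus: BusRdX
[6] P0: store L7 := 19 | P0:M(19), P1:I | bus: BusRdX,Flush
[7] P0: load  L1 | P0:E(30), P1:I | bus: BusRd
[8] P0: load  L6 | P0:E(70), P1:I | bus: BusRd
[9] P0: store L6 := 94 | P0:M(94), P1:I | bus: none
[10] P1: load  L2 | P0:I, P1:E(10) | bus: BusRd
[11] P1: store L0 := 36 | P0:I, P1:M(36) | bus: BusRdX
[12] P1: store L3 := 91 | P0:I, P1:M(91) | bus: BusRdX
[13] P0: load  L5 | P0:S(55), P1:S(55) | bus: BusRd,Flush
[14] P0: load  L7 | P0:M(19), P1:I | bus: none
[15] P1: store L7 := 8 | P0:I, P1:M(8) | bus: BusRdX,Flush
[16] P1: load  L5 | P0:S(55), P1:S(55) | bus: none
[17] P1: load  L5 | P0:S(55), P1:S(55) | bus: none
[18] P0: load  L0 | P0:S(36), P1:S(36) | bus: BusRd,Flush
[19] P1: load  L0 | P0:S(36), P1:S(36) | bus: none
[20] P1: load  L4 | P0:I, P1:E(40) | bus: none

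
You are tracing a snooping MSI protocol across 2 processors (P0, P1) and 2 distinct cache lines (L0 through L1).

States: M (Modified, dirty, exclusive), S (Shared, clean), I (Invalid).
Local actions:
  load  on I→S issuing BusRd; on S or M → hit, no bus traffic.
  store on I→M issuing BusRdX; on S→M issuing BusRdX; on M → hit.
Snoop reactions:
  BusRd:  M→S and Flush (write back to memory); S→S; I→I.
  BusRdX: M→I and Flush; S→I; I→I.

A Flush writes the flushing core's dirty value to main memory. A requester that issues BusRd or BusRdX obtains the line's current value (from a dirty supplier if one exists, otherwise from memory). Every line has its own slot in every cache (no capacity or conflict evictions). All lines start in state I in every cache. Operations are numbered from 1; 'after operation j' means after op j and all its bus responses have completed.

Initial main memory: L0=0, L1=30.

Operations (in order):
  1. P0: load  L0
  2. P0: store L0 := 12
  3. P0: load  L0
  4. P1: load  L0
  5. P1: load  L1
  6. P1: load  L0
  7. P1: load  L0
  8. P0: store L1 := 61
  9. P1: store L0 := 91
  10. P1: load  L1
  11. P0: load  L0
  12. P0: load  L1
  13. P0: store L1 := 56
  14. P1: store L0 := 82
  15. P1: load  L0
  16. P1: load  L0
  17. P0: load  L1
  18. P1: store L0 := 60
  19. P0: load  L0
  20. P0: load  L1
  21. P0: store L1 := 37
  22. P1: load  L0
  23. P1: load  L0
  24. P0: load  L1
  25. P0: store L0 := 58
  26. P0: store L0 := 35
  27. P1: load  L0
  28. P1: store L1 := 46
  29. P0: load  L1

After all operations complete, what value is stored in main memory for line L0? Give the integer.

memory[L0] = 35

[1] P0: load  L0 | P0:S(0), P1:I | bus: BusRd
[2] P0: store L0 := 12 | P0:M(12), P1:I | bus: BusRdX
[3] P0: load  L0 | P0:M(12), P1:I | bus: none
[4] P1: load  L0 | P0:S(12), P1:S(12) | bus: BusRd,Flush
[5] P1: load  L1 | P0:I, P1:S(30) | bus: BusRd
[6] P1: load  L0 | P0:S(12), P1:S(12) | bus: none
[7] P1: load  L0 | P0:S(12), P1:S(12) | bus: none
[8] P0: store L1 := 61 | P0:M(61), P1:I | bus: BusRdX
[9] P1: store L0 := 91 | P0:I, P1:M(91) | bus: BusRdX
[10] P1: load  L1 | P0:S(61), P1:S(61) | bus: BusRd,Flush
[11] P0: load  L0 | P0:S(91), P1:S(91) | bus: BusRd,Flush
[12] P0: load  L1 | P0:S(61), P1:S(61) | bus: none
[13] P0: store L1 := 56 | P0:M(56), P1:I | bus: BusRdX
[14] P1: store L0 := 82 | P0:I, P1:M(82) | bus: BusRdX
[15] P1: load  L0 | P0:I, P1:M(82) | bus: none
[16] P1: load  L0 | P0:I, P1:M(82) | bus: none
[17] P0: load  L1 | P0:M(56), P1:I | bus: none
[18] P1: store L0 := 60 | P0:I, P1:M(60) | bus: none
[19] P0: load  L0 | P0:S(60), P1:S(60) | bus: BusRd,Flush
[20] P0: load  L1 | P0:M(56), P1:I | bus: none
[21] P0: store L1 := 37 | P0:M(37), P1:I | bus: none
[22] P1: load  L0 | P0:S(60), P1:S(60) | bus: none
[23] P1: load  L0 | P0:S(60), P1:S(60) | bus: none
[24] P0: load  L1 | P0:M(37), P1:I | bus: none
[25] P0: store L0 := 58 | P0:M(58), P1:I | bus: BusRdX
[26] P0: store L0 := 35 | P0:M(35), P1:I | bus: none
[27] P1: load  L0 | P0:S(35), P1:S(35) | bus: BusRd,Flush
[28] P1: store L1 := 46 | P0:I, P1:M(46) | bus: BusRdX,Flush
[29] P0: load  L1 | P0:S(46), P1:S(46) | bus: BusRd,Flush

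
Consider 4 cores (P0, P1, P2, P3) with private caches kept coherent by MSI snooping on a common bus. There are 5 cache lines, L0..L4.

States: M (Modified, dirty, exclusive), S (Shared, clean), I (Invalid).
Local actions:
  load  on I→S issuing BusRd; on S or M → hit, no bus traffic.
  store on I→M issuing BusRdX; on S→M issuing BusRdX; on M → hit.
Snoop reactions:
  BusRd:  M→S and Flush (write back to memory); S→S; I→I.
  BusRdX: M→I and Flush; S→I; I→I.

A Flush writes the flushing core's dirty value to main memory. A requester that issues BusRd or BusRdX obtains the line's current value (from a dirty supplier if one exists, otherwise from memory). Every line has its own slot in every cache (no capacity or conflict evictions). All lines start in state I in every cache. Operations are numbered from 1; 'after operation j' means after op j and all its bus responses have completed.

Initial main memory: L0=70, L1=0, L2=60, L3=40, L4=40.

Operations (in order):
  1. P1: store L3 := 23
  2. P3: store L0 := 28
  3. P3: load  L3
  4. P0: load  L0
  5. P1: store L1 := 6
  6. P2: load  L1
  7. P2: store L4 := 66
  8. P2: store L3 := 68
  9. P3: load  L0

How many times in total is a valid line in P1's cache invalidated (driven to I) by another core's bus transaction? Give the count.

invalidations = 1

[1] P1: store L3 := 23 | P0:I, P1:M(23), P2:I, P3:I | bus: BusRdX
[2] P3: store L0 := 28 | P0:I, P1:I, P2:I, P3:M(28) | bus: BusRdX
[3] P3: load  L3 | P0:I, P1:S(23), P2:I, P3:S(23) | bus: BusRd,Flush
[4] P0: load  L0 | P0:S(28), P1:I, P2:I, P3:S(28) | bus: BusRd,Flush
[5] P1: store L1 := 6 | P0:I, P1:M(6), P2:I, P3:I | bus: BusRdX
[6] P2: load  L1 | P0:I, P1:S(6), P2:S(6), P3:I | bus: BusRd,Flush
[7] P2: store L4 := 66 | P0:I, P1:I, P2:M(66), P3:I | bus: BusRdX
[8] P2: store L3 := 68 | P0:I, P1:I, P2:M(68), P3:I | bus: BusRdX
[9] P3: load  L0 | P0:S(28), P1:I, P2:I, P3:S(28) | bus: none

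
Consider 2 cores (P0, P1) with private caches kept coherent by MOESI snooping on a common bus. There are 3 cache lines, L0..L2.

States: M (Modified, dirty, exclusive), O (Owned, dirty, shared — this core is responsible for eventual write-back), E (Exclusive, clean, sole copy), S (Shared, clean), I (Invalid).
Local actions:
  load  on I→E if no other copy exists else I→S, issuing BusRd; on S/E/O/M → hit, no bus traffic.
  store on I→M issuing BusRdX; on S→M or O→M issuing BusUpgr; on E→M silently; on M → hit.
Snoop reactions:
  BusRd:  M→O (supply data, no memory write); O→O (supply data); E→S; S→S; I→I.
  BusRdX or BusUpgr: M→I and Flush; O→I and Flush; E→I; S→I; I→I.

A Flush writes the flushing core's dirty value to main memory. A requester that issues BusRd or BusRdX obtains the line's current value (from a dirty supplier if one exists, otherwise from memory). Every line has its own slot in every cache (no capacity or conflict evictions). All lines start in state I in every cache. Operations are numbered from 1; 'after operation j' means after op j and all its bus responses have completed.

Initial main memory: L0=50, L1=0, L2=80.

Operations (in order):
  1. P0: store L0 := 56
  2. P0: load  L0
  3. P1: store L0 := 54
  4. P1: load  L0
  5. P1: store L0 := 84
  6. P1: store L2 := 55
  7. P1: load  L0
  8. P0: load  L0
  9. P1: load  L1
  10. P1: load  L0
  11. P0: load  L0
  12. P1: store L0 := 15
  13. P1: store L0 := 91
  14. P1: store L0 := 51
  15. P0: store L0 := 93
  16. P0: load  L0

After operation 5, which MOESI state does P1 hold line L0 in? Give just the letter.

state = M

[1] P0: store L0 := 56 | P0:M(56), P1:I | bus: BusRdX
[2] P0: load  L0 | P0:M(56), P1:I | bus: none
[3] P1: store L0 := 54 | P0:I, P1:M(54) | bus: BusRdX,Flush
[4] P1: load  L0 | P0:I, P1:M(54) | bus: none
[5] P1: store L0 := 84 | P0:I, P1:M(84) | bus: none
[6] P1: store L2 := 55 | P0:I, P1:M(55) | bus: BusRdX
[7] P1: load  L0 | P0:I, P1:M(84) | bus: none
[8] P0: load  L0 | P0:S(84), P1:O(84) | bus: BusRd
[9] P1: load  L1 | P0:I, P1:E(0) | bus: BusRd
[10] P1: load  L0 | P0:S(84), P1:O(84) | bus: none
[11] P0: load  L0 | P0:S(84), P1:O(84) | bus: none
[12] P1: store L0 := 15 | P0:I, P1:M(15) | bus: BusUpgr
[13] P1: store L0 := 91 | P0:I, P1:M(91) | bus: none
[14] P1: store L0 := 51 | P0:I, P1:M(51) | bus: none
[15] P0: store L0 := 93 | P0:M(93), P1:I | bus: BusRdX,Flush
[16] P0: load  L0 | P0:M(93), P1:I | bus: none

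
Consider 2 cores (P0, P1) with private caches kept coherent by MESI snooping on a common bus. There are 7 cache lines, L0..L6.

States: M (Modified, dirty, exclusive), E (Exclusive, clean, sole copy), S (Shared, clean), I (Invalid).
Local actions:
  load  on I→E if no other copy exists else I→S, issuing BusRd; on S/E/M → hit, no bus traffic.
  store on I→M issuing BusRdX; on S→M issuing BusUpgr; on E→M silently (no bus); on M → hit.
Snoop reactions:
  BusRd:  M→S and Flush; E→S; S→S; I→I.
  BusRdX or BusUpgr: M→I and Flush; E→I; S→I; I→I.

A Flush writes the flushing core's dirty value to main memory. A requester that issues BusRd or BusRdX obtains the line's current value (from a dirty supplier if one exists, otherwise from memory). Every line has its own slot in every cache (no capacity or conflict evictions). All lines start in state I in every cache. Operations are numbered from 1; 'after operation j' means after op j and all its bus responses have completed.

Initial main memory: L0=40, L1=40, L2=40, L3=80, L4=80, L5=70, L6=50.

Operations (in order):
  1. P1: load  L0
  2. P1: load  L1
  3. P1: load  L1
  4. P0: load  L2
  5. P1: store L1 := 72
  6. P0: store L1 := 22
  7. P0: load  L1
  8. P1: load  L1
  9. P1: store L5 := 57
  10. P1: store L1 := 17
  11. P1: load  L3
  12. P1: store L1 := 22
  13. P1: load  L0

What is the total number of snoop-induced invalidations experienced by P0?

invalidations = 1

  op1 P1: load  L0 → I/E on L0; bus BusRd; mem=40
  op2 P1: load  L1 → I/E on L1; bus BusRd; mem=40
  op3 P1: load  L1 → I/E on L1; bus (none); mem=40
  op4 P0: load  L2 → E/I on L2; bus BusRd; mem=40
  op5 P1: store L1 := 72 → I/M on L1; bus (none); mem=40
  op6 P0: store L1 := 22 → M/I on L1; bus BusRdX Flush; mem=72
  op7 P0: load  L1 → M/I on L1; bus (none); mem=72
  op8 P1: load  L1 → S/S on L1; bus BusRd Flush; mem=22
  op9 P1: store L5 := 57 → I/M on L5; bus BusRdX; mem=70
  op10 P1: store L1 := 17 → I/M on L1; bus BusUpgr; mem=22
  op11 P1: load  L3 → I/E on L3; bus BusRd; mem=80
  op12 P1: store L1 := 22 → I/M on L1; bus (none); mem=22
  op13 P1: load  L0 → I/E on L0; bus (none); mem=40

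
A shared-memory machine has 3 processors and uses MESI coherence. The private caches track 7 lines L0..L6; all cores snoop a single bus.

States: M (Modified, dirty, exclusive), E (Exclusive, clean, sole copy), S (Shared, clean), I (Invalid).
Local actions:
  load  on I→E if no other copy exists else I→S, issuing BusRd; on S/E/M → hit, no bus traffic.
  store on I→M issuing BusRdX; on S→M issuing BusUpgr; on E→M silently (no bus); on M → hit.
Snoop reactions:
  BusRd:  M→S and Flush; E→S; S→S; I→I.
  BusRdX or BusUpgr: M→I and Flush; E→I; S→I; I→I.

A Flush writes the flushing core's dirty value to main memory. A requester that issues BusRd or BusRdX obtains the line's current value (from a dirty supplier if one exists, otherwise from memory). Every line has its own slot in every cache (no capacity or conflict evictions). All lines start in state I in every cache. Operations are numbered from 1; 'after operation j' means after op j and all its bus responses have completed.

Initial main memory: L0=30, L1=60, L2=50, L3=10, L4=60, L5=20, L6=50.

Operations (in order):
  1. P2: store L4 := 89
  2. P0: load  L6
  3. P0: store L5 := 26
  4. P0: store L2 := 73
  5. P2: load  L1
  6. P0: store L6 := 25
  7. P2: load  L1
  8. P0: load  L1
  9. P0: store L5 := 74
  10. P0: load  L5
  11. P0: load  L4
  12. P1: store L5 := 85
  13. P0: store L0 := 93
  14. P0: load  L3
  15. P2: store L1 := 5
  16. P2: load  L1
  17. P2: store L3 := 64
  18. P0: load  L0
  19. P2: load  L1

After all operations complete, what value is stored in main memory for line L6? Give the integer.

  op1 P2: store L4 := 89 → I/I/M on L4; bus BusRdX; mem=60
  op2 P0: load  L6 → E/I/I on L6; bus BusRd; mem=50
  op3 P0: store L5 := 26 → M/I/I on L5; bus BusRdX; mem=20
  op4 P0: store L2 := 73 → M/I/I on L2; bus BusRdX; mem=50
  op5 P2: load  L1 → I/I/E on L1; bus BusRd; mem=60
  op6 P0: store L6 := 25 → M/I/I on L6; bus (none); mem=50
  op7 P2: load  L1 → I/I/E on L1; bus (none); mem=60
  op8 P0: load  L1 → S/I/S on L1; bus BusRd; mem=60
  op9 P0: store L5 := 74 → M/I/I on L5; bus (none); mem=20
  op10 P0: load  L5 → M/I/I on L5; bus (none); mem=20
  op11 P0: load  L4 → S/I/S on L4; bus BusRd Flush; mem=89
  op12 P1: store L5 := 85 → I/M/I on L5; bus BusRdX Flush; mem=74
  op13 P0: store L0 := 93 → M/I/I on L0; bus BusRdX; mem=30
  op14 P0: load  L3 → E/I/I on L3; bus BusRd; mem=10
  op15 P2: store L1 := 5 → I/I/M on L1; bus BusUpgr; mem=60
  op16 P2: load  L1 → I/I/M on L1; bus (none); mem=60
  op17 P2: store L3 := 64 → I/I/M on L3; bus BusRdX; mem=10
  op18 P0: load  L0 → M/I/I on L0; bus (none); mem=30
  op19 P2: load  L1 → I/I/M on L1; bus (none); mem=60

memory[L6] = 50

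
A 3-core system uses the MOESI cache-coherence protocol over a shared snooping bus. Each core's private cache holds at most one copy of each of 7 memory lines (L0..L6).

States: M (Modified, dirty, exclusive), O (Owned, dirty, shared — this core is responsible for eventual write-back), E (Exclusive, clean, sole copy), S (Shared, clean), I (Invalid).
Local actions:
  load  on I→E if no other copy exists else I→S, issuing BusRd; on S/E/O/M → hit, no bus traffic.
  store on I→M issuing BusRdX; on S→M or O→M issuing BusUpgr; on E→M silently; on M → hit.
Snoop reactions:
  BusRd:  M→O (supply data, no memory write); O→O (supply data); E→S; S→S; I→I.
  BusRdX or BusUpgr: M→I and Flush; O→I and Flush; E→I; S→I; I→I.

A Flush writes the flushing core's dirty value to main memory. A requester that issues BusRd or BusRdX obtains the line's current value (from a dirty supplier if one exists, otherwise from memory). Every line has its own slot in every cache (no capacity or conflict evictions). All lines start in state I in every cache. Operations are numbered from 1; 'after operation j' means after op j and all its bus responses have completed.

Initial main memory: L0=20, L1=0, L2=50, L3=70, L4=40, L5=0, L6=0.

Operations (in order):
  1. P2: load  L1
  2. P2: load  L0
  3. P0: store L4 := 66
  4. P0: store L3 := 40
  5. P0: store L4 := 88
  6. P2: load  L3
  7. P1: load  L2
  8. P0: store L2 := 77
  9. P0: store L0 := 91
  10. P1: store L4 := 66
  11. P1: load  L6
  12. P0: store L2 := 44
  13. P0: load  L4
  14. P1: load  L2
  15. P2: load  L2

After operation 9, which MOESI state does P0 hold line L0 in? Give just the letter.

state = M

[1] P2: load  L1 | P0:I, P1:I, P2:E(0) | bus: BusRd
[2] P2: load  L0 | P0:I, P1:I, P2:E(20) | bus: BusRd
[3] P0: store L4 := 66 | P0:M(66), P1:I, P2:I | bus: BusRdX
[4] P0: store L3 := 40 | P0:M(40), P1:I, P2:I | bus: BusRdX
[5] P0: store L4 := 88 | P0:M(88), P1:I, P2:I | bus: none
[6] P2: load  L3 | P0:O(40), P1:I, P2:S(40) | bus: BusRd
[7] P1: load  L2 | P0:I, P1:E(50), P2:I | bus: BusRd
[8] P0: store L2 := 77 | P0:M(77), P1:I, P2:I | bus: BusRdX
[9] P0: store L0 := 91 | P0:M(91), P1:I, P2:I | bus: BusRdX
[10] P1: store L4 := 66 | P0:I, P1:M(66), P2:I | bus: BusRdX,Flush
[11] P1: load  L6 | P0:I, P1:E(0), P2:I | bus: BusRd
[12] P0: store L2 := 44 | P0:M(44), P1:I, P2:I | bus: none
[13] P0: load  L4 | P0:S(66), P1:O(66), P2:I | bus: BusRd
[14] P1: load  L2 | P0:O(44), P1:S(44), P2:I | bus: BusRd
[15] P2: load  L2 | P0:O(44), P1:S(44), P2:S(44) | bus: BusRd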